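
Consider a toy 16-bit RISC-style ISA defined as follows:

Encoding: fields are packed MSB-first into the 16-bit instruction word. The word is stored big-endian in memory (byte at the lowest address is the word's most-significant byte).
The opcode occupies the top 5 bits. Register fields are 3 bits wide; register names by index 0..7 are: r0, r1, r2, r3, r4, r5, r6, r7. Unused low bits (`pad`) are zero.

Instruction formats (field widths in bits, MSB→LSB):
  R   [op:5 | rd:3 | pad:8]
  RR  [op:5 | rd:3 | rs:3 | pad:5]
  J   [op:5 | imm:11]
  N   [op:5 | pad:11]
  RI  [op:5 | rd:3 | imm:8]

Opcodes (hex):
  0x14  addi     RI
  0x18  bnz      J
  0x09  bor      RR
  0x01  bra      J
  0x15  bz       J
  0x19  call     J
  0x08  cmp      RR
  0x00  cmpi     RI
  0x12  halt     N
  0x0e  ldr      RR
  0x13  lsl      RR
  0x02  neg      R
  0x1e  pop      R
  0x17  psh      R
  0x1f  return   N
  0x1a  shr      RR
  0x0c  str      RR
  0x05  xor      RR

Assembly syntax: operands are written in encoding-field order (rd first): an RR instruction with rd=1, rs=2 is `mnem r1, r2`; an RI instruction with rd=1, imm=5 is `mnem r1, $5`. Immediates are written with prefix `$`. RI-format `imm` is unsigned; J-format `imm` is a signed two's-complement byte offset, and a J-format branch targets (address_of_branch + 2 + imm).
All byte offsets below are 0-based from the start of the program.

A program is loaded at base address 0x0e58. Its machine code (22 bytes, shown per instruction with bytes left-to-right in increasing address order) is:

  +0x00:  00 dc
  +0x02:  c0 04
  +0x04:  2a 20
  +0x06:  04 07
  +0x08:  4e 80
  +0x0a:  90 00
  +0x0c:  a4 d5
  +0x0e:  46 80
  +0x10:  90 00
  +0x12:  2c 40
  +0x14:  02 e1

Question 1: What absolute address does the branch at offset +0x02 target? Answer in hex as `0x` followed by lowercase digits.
0x0e60

off 0x02: read c0 04 as big → 0xc004
  opcode bits[15:11]=0x18: bnz/J
  imm: (w>>0)&0x7ff=0x4 → $4
  target = base 0x0e58 + off 0x02 + 2 + imm 4 = 0x0e60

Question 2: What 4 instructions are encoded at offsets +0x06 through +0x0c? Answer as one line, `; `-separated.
+0x06: 04 07 ⇒ word 0x0407 (big)
  top 5b → 0x0 → cmpi [RI]
  [10:8] rd=4 = r4
  [7:0] imm=7 = $7
+0x08: 4e 80 ⇒ word 0x4e80 (big)
  top 5b → 0x9 → bor [RR]
  [10:8] rd=6 = r6
  [7:5] rs=4 = r4
+0x0a: 90 00 ⇒ word 0x9000 (big)
  top 5b → 0x12 → halt [N]
+0x0c: a4 d5 ⇒ word 0xa4d5 (big)
  top 5b → 0x14 → addi [RI]
  [10:8] rd=4 = r4
  [7:0] imm=213 = $213

cmpi r4, $7; bor r6, r4; halt; addi r4, $213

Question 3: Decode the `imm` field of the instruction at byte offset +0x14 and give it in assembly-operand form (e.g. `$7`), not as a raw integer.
$225

@+14  big-endian(02 e1) = 0x02e1
  opcode bits[15:11]=0x0: cmpi/RI
  rd: (w>>8)&0x7=0x2 → r2
  imm: (w>>0)&0xff=0xe1 → $225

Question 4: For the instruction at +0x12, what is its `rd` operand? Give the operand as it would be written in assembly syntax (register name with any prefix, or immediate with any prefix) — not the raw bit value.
off 0x12: read 2c 40 as big → 0x2c40
  top 5b → 0x5 → xor [RR]
  [10:8] rd=4 = r4
  [7:5] rs=2 = r2

r4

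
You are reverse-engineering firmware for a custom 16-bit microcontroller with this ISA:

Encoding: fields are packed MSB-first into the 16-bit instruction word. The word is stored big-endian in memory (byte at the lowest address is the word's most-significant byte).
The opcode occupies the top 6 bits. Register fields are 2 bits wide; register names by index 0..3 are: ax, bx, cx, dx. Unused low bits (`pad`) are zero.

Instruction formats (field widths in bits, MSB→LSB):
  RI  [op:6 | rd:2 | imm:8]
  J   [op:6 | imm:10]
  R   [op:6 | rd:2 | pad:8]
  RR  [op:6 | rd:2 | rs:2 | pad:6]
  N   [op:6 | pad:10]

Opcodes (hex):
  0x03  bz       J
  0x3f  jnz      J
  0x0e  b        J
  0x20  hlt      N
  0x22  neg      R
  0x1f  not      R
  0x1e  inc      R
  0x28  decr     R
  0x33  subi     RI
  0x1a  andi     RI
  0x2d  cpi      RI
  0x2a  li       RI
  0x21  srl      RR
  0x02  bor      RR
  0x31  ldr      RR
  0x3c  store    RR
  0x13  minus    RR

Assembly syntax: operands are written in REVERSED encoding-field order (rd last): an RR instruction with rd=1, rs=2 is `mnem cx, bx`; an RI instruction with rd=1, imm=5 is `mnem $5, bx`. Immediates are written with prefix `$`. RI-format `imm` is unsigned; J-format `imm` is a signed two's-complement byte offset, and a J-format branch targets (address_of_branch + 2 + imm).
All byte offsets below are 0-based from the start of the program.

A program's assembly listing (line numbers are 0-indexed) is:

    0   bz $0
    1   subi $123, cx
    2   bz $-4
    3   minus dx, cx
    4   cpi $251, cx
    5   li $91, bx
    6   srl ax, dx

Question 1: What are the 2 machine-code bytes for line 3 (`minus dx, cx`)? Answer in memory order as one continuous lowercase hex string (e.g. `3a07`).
4ec0

3. minus fields op=0x13:6|rd=2:2|rs=3:2|pad=0:6 → word 4ec0h → 4e c0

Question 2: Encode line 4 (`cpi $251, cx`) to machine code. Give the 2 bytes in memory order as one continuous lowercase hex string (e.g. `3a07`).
L4: cpi op=0x2d:6|rd=2:2|imm=251:8 ⇒ 0xb6fb ⇒ big b6 fb

b6fb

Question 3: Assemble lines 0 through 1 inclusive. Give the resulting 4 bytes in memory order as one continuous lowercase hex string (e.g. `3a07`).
0c00ce7b

L0: bz op=0x3:6|imm=0:10 ⇒ 0x0c00 ⇒ big 0c 00
L1: subi op=0x33:6|rd=2:2|imm=123:8 ⇒ 0xce7b ⇒ big ce 7b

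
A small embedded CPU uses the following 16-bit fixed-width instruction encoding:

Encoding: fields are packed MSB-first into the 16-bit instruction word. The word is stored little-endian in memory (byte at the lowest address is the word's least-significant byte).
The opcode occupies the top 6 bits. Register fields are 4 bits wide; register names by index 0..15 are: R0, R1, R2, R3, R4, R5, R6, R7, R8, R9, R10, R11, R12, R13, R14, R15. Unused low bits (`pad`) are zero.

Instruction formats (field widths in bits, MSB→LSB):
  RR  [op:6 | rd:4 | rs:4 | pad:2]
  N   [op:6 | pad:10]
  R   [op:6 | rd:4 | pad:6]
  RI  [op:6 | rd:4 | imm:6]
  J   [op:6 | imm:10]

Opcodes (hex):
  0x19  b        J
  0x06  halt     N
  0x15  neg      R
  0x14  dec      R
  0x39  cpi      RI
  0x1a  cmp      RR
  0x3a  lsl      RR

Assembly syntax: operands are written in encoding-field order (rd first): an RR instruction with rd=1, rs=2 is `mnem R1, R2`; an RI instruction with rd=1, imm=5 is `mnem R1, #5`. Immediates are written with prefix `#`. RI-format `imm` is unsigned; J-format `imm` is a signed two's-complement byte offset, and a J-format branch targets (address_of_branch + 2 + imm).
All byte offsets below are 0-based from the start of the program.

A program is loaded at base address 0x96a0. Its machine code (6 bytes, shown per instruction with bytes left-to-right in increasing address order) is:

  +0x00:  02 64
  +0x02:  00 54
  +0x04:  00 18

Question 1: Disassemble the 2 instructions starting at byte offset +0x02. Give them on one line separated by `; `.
@+02  little-endian(00 54) = 0x5400
  opcode bits[15:10]=0x15: neg/R
  rd: (w>>6)&0xf=0x0 → R0
@+04  little-endian(00 18) = 0x1800
  opcode bits[15:10]=0x6: halt/N

neg R0; halt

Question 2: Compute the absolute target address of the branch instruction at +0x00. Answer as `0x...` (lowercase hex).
0x96a4

off 0x00: read 02 64 as little → 0x6402
  op=0x6402>>10=0x19 ⇒ b (J)
  imm: (w>>0)&0x3ff=0x2 → #2
  target = base 0x96a0 + off 0x00 + 2 + imm 2 = 0x96a4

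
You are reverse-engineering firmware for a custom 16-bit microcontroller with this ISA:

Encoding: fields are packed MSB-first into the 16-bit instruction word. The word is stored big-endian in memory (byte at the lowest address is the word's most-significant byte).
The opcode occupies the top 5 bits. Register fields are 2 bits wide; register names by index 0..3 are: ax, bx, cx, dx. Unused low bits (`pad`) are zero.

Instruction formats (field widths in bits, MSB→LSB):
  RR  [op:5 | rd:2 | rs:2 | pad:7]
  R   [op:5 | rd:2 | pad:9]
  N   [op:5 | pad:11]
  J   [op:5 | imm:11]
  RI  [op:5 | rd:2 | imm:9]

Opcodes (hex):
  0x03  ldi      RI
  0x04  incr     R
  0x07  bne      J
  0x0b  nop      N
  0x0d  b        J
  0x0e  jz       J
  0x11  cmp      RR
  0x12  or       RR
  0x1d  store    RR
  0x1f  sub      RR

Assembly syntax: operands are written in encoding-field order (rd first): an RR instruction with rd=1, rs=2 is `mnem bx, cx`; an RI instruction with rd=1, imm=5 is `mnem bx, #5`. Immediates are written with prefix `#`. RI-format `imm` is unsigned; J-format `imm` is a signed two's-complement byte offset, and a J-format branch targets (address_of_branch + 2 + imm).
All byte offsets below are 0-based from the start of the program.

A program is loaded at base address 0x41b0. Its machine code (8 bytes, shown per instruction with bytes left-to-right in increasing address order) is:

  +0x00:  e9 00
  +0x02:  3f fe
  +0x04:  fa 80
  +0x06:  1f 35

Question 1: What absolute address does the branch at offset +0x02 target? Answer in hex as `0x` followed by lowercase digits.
0x41b2

@+02  big-endian(3f fe) = 0x3ffe
  op=0x3ffe>>11=0x7 ⇒ bne (J)
  [10:0] imm=2046 (s11→-2) = #-2
  target = base 0x41b0 + off 0x02 + 2 + imm -2 = 0x41b2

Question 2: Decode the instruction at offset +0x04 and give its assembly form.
sub bx, bx

[04] fa 80 → 0xfa80
  top 5b → 0x1f → sub [RR]
  rd: (w>>9)&0x3=0x1 → bx
  rs: (w>>7)&0x3=0x1 → bx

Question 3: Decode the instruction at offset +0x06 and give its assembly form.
@+06  big-endian(1f 35) = 0x1f35
  top 5b → 0x3 → ldi [RI]
  rd: (w>>9)&0x3=0x3 → dx
  imm: (w>>0)&0x1ff=0x135 → #309

ldi dx, #309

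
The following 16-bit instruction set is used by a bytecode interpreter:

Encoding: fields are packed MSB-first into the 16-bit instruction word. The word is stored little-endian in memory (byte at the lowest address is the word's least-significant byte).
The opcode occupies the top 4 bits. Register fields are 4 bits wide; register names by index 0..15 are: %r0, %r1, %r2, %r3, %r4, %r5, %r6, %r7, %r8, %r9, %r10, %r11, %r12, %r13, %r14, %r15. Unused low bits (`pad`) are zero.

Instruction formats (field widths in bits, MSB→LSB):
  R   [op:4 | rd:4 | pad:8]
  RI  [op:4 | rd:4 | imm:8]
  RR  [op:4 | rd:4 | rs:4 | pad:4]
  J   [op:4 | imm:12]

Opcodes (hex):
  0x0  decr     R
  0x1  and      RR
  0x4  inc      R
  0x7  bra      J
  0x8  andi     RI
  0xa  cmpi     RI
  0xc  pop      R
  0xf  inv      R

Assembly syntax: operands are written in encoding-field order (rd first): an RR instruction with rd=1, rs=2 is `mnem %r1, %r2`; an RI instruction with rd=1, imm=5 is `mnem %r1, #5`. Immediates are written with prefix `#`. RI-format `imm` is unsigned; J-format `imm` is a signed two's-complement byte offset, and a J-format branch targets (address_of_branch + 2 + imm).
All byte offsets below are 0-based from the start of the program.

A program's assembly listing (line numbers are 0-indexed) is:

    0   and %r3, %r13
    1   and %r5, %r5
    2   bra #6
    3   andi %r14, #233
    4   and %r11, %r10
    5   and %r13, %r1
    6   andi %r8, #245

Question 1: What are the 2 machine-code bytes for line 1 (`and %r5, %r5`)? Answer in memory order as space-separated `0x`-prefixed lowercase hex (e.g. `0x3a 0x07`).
0x50 0x15

1. and fields op=0x1:4|rd=5:4|rs=5:4|pad=0:4 → word 1550h → 50 15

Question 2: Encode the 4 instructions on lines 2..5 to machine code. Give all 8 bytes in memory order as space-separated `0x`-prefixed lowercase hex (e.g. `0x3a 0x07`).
0x06 0x70 0xe9 0x8e 0xa0 0x1b 0x10 0x1d

L2: bra op=0x7:4|imm=6:12 ⇒ 0x7006 ⇒ little 06 70
L3: andi op=0x8:4|rd=14:4|imm=233:8 ⇒ 0x8ee9 ⇒ little e9 8e
L4: and op=0x1:4|rd=11:4|rs=10:4|pad=0:4 ⇒ 0x1ba0 ⇒ little a0 1b
L5: and op=0x1:4|rd=13:4|rs=1:4|pad=0:4 ⇒ 0x1d10 ⇒ little 10 1d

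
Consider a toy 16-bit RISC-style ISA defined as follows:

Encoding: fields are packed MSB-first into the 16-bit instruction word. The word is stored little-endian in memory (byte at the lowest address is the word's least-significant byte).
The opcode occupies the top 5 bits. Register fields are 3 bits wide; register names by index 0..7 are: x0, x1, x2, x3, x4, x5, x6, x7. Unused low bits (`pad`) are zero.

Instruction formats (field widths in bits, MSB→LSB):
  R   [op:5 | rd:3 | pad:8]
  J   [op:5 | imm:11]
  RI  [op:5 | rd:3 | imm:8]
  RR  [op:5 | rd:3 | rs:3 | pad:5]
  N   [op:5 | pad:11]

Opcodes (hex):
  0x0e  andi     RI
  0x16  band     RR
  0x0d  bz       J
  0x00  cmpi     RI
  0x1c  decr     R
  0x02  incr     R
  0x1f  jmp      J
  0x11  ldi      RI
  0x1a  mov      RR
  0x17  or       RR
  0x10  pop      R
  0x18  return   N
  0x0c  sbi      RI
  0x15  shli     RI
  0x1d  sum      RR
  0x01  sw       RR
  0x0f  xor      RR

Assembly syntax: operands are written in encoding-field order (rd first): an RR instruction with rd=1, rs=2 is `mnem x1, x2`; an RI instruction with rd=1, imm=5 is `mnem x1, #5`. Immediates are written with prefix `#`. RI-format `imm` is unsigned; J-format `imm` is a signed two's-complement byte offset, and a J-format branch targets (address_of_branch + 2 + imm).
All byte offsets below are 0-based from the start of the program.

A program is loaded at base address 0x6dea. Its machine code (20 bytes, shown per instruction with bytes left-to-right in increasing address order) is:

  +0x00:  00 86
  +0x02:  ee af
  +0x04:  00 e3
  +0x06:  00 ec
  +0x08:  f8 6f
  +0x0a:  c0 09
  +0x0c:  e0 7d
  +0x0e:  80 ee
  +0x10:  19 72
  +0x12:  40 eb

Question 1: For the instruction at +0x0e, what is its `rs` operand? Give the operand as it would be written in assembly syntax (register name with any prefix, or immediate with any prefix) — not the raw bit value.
[0e] 80 ee → 0xee80
  top 5b → 0x1d → sum [RR]
  rd: (w>>8)&0x7=0x6 → x6
  rs: (w>>5)&0x7=0x4 → x4

x4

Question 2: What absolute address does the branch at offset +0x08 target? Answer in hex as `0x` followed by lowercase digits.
off 0x08: read f8 6f as little → 0x6ff8
  top 5b → 0xd → bz [J]
  imm@[10:0]=0x7f8 (s11→-8) ⇒ #-8
  target = base 0x6dea + off 0x08 + 2 + imm -8 = 0x6dec

0x6dec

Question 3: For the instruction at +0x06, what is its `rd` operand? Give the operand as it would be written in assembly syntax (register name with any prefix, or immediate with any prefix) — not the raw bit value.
[06] 00 ec → 0xec00
  opcode bits[15:11]=0x1d: sum/RR
  rd: (w>>8)&0x7=0x4 → x4
  rs: (w>>5)&0x7=0x0 → x0

x4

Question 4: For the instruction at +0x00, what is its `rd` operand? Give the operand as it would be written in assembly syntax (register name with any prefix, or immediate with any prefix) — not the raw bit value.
x6

[00] 00 86 → 0x8600
  op=0x8600>>11=0x10 ⇒ pop (R)
  [10:8] rd=6 = x6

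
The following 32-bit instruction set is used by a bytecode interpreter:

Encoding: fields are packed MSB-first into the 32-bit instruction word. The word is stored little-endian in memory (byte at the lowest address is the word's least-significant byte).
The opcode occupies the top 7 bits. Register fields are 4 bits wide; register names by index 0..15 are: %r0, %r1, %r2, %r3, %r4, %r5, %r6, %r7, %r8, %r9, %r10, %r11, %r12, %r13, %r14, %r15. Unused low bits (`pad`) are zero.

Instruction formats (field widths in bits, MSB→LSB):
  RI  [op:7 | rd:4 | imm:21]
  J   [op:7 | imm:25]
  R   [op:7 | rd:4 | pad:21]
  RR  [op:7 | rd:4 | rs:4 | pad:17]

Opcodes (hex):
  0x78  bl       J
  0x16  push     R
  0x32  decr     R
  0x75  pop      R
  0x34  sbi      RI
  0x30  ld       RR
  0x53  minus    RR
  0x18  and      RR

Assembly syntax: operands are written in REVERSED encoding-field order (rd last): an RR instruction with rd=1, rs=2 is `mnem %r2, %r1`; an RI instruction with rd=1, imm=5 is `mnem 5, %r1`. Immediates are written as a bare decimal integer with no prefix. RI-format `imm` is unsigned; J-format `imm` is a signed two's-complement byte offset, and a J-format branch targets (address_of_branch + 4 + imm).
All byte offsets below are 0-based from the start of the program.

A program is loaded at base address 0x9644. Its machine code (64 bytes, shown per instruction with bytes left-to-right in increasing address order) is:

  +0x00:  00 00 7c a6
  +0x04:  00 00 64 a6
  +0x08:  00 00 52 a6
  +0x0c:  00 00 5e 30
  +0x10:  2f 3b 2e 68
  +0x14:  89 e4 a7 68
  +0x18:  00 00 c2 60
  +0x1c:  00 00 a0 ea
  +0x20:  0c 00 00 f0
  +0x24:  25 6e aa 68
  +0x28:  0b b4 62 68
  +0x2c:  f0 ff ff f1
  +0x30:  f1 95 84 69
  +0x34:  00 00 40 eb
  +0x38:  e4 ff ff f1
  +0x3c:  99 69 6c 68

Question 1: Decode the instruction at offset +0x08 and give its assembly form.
minus %r9, %r2

off 0x08: read 00 00 52 a6 as little → 0xa6520000
  op=0xa6520000>>25=0x53 ⇒ minus (RR)
  [24:21] rd=2 = %r2
  [20:17] rs=9 = %r9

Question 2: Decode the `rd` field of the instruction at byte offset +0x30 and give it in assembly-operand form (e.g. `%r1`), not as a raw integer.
off 0x30: read f1 95 84 69 as little → 0x698495f1
  opcode bits[31:25]=0x34: sbi/RI
  [24:21] rd=12 = %r12
  [20:0] imm=300529 = 300529

%r12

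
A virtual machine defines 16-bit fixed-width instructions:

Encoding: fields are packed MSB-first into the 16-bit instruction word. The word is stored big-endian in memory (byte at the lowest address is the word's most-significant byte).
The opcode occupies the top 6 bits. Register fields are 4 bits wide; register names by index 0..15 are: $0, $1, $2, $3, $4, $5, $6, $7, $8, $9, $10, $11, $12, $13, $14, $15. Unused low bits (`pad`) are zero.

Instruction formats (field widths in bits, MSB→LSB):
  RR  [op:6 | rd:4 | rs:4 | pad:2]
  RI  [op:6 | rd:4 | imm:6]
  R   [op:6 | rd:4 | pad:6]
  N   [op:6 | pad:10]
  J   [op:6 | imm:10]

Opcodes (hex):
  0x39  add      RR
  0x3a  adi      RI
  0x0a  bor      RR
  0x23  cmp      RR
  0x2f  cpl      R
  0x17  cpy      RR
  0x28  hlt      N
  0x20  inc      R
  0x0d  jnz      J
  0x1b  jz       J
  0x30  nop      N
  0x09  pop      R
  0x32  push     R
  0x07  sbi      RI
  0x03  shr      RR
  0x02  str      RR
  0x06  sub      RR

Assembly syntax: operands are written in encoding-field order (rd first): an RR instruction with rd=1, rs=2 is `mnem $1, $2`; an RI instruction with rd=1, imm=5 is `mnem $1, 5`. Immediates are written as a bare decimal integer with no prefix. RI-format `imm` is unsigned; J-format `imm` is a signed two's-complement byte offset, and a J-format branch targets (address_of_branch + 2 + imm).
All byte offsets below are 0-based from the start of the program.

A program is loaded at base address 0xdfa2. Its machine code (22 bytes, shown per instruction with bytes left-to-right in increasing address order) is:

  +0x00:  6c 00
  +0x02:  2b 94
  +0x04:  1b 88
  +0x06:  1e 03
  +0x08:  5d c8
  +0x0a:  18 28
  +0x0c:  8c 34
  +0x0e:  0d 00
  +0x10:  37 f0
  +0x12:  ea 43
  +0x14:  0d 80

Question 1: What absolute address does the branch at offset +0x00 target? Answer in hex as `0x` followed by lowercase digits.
@+00  big-endian(6c 00) = 0x6c00
  opcode bits[15:10]=0x1b: jz/J
  imm: (w>>0)&0x3ff=0x0 → 0
  target = base 0xdfa2 + off 0x00 + 2 + imm 0 = 0xdfa4

0xdfa4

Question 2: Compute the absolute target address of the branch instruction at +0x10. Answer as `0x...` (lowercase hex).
0xdfa4

off 0x10: read 37 f0 as big → 0x37f0
  op=0x37f0>>10=0xd ⇒ jnz (J)
  imm@[9:0]=0x3f0 (s10→-16) ⇒ -16
  target = base 0xdfa2 + off 0x10 + 2 + imm -16 = 0xdfa4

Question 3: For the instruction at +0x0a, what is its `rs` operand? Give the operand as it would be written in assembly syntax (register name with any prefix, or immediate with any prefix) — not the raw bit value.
$10

[0a] 18 28 → 0x1828
  op=0x1828>>10=0x6 ⇒ sub (RR)
  [9:6] rd=0 = $0
  [5:2] rs=10 = $10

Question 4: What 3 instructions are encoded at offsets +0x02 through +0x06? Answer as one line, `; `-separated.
bor $14, $5; sub $14, $2; sbi $8, 3

[02] 2b 94 → 0x2b94
  op=0x2b94>>10=0xa ⇒ bor (RR)
  rd@[9:6]=0xe ⇒ $14
  rs@[5:2]=0x5 ⇒ $5
[04] 1b 88 → 0x1b88
  op=0x1b88>>10=0x6 ⇒ sub (RR)
  rd@[9:6]=0xe ⇒ $14
  rs@[5:2]=0x2 ⇒ $2
[06] 1e 03 → 0x1e03
  op=0x1e03>>10=0x7 ⇒ sbi (RI)
  rd@[9:6]=0x8 ⇒ $8
  imm@[5:0]=0x3 ⇒ 3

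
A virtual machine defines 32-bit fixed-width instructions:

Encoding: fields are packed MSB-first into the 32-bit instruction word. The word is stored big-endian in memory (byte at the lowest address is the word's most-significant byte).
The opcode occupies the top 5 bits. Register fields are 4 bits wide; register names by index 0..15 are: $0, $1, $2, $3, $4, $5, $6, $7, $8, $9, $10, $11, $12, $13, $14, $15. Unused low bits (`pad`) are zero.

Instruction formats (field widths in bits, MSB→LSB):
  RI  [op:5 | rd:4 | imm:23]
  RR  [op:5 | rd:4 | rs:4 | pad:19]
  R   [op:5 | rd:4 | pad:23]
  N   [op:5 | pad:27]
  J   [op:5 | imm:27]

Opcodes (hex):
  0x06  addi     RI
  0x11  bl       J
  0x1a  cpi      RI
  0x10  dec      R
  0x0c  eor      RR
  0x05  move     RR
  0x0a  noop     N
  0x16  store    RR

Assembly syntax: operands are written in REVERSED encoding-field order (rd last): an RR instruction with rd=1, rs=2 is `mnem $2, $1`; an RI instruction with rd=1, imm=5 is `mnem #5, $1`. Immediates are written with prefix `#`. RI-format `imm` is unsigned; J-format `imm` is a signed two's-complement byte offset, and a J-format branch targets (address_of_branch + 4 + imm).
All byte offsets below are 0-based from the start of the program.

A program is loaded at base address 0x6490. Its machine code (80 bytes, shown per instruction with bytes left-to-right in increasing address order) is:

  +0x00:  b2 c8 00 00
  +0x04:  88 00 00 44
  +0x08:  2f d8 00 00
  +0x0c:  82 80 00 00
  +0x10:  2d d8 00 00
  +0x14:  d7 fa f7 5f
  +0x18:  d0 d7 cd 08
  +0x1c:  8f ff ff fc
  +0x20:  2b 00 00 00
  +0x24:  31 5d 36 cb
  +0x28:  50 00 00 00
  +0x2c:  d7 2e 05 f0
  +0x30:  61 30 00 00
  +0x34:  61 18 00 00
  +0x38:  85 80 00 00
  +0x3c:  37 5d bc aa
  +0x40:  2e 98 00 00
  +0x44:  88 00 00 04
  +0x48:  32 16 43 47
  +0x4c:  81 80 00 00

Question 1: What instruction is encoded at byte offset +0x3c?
off 0x3c: read 37 5d bc aa as big → 0x375dbcaa
  top 5b → 0x6 → addi [RI]
  rd: (w>>23)&0xf=0xe → $14
  imm: (w>>0)&0x7fffff=0x5dbcaa → #6143146

addi #6143146, $14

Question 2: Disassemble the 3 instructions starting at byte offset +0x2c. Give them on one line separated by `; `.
cpi #3016176, $14; eor $6, $2; eor $3, $2

@+2c  big-endian(d7 2e 05 f0) = 0xd72e05f0
  op=0xd72e05f0>>27=0x1a ⇒ cpi (RI)
  [26:23] rd=14 = $14
  [22:0] imm=3016176 = #3016176
@+30  big-endian(61 30 00 00) = 0x61300000
  op=0x61300000>>27=0xc ⇒ eor (RR)
  [26:23] rd=2 = $2
  [22:19] rs=6 = $6
@+34  big-endian(61 18 00 00) = 0x61180000
  op=0x61180000>>27=0xc ⇒ eor (RR)
  [26:23] rd=2 = $2
  [22:19] rs=3 = $3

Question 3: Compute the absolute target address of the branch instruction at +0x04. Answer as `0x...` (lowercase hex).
0x64dc

+0x04: 88 00 00 44 ⇒ word 0x88000044 (big)
  top 5b → 0x11 → bl [J]
  imm: (w>>0)&0x7ffffff=0x44 → #68
  target = base 0x6490 + off 0x04 + 4 + imm 68 = 0x64dc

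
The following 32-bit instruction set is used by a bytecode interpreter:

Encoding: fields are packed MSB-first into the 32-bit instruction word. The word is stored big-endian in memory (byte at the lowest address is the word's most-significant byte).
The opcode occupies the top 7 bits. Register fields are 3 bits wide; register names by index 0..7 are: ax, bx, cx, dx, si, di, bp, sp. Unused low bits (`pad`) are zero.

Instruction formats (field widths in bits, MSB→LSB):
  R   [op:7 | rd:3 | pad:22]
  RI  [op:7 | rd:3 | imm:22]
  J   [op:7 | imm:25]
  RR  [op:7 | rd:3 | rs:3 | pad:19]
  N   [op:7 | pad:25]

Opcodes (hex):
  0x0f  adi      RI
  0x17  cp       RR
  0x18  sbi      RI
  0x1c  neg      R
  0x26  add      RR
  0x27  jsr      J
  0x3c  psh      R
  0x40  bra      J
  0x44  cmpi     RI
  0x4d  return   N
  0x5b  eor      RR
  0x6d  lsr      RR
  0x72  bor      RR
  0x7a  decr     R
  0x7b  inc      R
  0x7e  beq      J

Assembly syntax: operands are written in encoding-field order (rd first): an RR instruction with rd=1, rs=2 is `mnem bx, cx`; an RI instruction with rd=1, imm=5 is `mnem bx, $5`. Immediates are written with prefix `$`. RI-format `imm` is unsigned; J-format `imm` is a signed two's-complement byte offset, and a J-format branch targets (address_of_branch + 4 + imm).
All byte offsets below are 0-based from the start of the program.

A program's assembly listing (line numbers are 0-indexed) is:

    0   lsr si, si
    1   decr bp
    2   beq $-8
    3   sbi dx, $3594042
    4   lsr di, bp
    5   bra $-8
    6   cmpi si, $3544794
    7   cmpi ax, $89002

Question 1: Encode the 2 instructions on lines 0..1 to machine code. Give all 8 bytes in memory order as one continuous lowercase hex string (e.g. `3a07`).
line 0 (lsr): pack op=0x6d:7|rd=4:3|rs=4:3|pad=0:19 = 0xdb200000; big→ db 20 00 00
line 1 (decr): pack op=0x7a:7|rd=6:3|pad=0:22 = 0xf5800000; big→ f5 80 00 00

db200000f5800000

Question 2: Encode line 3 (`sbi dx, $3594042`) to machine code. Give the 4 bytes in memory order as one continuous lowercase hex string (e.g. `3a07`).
30f6d73a

3. sbi fields op=0x18:7|rd=3:3|imm=3594042:22 → word 30f6d73ah → 30 f6 d7 3a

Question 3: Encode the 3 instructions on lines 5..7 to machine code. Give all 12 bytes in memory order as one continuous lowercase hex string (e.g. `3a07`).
81fffff8893616da88015baa

line 5 (bra): pack op=0x40:7|imm=-8:25 = 0x81fffff8; big→ 81 ff ff f8
line 6 (cmpi): pack op=0x44:7|rd=4:3|imm=3544794:22 = 0x893616da; big→ 89 36 16 da
line 7 (cmpi): pack op=0x44:7|rd=0:3|imm=89002:22 = 0x88015baa; big→ 88 01 5b aa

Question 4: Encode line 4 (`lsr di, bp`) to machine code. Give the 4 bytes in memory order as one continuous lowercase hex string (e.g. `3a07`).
line 4 (lsr): pack op=0x6d:7|rd=5:3|rs=6:3|pad=0:19 = 0xdb700000; big→ db 70 00 00

db700000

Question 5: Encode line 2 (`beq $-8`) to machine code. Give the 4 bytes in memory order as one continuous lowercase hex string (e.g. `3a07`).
L2: beq op=0x7e:7|imm=-8:25 ⇒ 0xfdfffff8 ⇒ big fd ff ff f8

fdfffff8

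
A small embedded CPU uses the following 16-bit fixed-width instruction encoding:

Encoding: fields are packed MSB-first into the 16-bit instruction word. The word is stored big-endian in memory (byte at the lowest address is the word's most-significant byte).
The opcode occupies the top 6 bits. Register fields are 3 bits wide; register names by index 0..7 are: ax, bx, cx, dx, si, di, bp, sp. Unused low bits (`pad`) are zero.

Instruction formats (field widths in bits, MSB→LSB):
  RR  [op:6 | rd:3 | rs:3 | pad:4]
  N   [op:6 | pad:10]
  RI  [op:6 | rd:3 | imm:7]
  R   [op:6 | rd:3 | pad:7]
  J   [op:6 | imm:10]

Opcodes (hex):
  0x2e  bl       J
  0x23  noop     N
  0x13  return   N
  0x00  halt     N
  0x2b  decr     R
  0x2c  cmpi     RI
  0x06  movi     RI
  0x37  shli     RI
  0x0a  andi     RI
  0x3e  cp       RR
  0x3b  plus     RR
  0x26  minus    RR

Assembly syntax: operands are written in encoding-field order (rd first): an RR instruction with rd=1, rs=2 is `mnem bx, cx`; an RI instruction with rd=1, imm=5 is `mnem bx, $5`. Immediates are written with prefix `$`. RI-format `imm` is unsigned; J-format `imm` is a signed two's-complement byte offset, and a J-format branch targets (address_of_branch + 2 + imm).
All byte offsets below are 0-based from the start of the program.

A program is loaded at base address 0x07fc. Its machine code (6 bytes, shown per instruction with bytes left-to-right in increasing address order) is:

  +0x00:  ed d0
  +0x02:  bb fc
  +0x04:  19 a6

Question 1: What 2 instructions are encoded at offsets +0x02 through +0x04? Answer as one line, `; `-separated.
bl $-4; movi dx, $38

off 0x02: read bb fc as big → 0xbbfc
  op=0xbbfc>>10=0x2e ⇒ bl (J)
  imm: (w>>0)&0x3ff=0x3fc (s10→-4) → $-4
off 0x04: read 19 a6 as big → 0x19a6
  op=0x19a6>>10=0x6 ⇒ movi (RI)
  rd: (w>>7)&0x7=0x3 → dx
  imm: (w>>0)&0x7f=0x26 → $38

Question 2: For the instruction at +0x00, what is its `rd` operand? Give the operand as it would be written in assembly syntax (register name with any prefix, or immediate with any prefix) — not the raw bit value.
dx

[00] ed d0 → 0xedd0
  op=0xedd0>>10=0x3b ⇒ plus (RR)
  [9:7] rd=3 = dx
  [6:4] rs=5 = di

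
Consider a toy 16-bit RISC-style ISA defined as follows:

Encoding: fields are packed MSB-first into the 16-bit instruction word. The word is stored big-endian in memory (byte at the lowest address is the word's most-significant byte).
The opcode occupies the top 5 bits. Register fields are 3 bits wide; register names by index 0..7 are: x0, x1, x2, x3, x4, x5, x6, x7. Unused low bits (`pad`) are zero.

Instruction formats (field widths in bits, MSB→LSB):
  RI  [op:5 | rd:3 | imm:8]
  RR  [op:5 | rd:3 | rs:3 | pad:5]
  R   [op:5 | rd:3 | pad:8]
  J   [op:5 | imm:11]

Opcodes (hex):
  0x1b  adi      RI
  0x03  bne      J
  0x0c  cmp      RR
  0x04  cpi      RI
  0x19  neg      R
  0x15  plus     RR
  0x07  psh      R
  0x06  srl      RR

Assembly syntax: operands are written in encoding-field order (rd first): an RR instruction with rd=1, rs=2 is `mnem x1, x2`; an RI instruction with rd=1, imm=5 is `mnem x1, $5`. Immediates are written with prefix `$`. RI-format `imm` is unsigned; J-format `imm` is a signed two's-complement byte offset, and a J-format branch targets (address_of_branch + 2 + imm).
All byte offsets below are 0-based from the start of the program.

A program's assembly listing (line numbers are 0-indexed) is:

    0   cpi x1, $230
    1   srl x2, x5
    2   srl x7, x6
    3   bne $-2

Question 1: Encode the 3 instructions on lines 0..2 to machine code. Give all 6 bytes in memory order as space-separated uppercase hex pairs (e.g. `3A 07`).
21 E6 32 A0 37 C0

line 0 (cpi): pack op=0x4:5|rd=1:3|imm=230:8 = 0x21e6; big→ 21 e6
line 1 (srl): pack op=0x6:5|rd=2:3|rs=5:3|pad=0:5 = 0x32a0; big→ 32 a0
line 2 (srl): pack op=0x6:5|rd=7:3|rs=6:3|pad=0:5 = 0x37c0; big→ 37 c0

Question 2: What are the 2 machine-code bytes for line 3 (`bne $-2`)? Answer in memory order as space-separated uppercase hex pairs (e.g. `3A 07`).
1F FE

line 3 (bne): pack op=0x3:5|imm=-2:11 = 0x1ffe; big→ 1f fe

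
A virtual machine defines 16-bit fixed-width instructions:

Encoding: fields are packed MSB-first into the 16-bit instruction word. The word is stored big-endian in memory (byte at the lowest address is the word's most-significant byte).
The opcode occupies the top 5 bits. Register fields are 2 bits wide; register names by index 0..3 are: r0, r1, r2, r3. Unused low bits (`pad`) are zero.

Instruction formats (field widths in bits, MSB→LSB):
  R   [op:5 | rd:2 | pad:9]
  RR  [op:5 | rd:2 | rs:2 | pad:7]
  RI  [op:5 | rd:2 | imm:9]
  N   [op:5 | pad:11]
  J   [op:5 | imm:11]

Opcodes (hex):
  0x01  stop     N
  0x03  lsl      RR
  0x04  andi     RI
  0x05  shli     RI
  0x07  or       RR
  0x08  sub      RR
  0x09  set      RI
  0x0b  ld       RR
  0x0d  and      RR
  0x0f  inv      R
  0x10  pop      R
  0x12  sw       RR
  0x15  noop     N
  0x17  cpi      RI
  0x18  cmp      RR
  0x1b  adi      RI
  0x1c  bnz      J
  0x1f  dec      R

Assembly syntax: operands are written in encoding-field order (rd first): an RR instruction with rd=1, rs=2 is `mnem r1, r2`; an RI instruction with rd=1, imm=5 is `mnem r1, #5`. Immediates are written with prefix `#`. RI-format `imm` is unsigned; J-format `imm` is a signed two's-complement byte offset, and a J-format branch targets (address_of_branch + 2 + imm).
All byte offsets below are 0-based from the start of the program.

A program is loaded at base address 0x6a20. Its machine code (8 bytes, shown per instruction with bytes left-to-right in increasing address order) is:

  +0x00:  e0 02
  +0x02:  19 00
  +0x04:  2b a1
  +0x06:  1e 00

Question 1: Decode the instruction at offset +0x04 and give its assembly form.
shli r1, #417

@+04  big-endian(2b a1) = 0x2ba1
  op=0x2ba1>>11=0x5 ⇒ shli (RI)
  rd: (w>>9)&0x3=0x1 → r1
  imm: (w>>0)&0x1ff=0x1a1 → #417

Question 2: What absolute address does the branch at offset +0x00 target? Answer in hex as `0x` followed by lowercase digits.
+0x00: e0 02 ⇒ word 0xe002 (big)
  top 5b → 0x1c → bnz [J]
  imm: (w>>0)&0x7ff=0x2 → #2
  target = base 0x6a20 + off 0x00 + 2 + imm 2 = 0x6a24

0x6a24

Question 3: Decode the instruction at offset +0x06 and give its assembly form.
lsl r3, r0

off 0x06: read 1e 00 as big → 0x1e00
  top 5b → 0x3 → lsl [RR]
  rd@[10:9]=0x3 ⇒ r3
  rs@[8:7]=0x0 ⇒ r0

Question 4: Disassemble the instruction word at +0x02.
lsl r0, r2

off 0x02: read 19 00 as big → 0x1900
  op=0x1900>>11=0x3 ⇒ lsl (RR)
  rd@[10:9]=0x0 ⇒ r0
  rs@[8:7]=0x2 ⇒ r2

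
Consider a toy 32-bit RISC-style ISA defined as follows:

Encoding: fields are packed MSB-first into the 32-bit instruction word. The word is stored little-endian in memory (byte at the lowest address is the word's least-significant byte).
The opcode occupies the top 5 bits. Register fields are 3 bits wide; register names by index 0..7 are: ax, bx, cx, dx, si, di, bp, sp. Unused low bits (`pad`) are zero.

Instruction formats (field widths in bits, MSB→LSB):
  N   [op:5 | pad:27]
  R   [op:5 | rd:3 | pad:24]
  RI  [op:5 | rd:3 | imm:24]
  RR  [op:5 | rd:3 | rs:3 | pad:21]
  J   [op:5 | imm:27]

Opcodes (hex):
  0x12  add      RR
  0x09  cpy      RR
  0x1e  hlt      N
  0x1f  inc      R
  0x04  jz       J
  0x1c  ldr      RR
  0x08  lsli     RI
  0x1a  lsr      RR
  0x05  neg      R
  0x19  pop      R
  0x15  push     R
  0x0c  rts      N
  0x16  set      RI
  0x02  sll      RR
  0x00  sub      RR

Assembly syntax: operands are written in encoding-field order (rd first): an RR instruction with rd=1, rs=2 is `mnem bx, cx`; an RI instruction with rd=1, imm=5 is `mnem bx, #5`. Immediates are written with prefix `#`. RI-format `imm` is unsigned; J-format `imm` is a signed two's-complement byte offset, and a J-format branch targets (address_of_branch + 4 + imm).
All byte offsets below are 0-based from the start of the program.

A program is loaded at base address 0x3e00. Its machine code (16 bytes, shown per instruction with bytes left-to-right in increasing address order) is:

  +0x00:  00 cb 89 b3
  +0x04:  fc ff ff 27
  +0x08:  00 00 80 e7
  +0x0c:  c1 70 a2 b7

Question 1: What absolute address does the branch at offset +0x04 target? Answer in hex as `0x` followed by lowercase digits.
0x3e04

off 0x04: read fc ff ff 27 as little → 0x27fffffc
  top 5b → 0x4 → jz [J]
  imm: (w>>0)&0x7ffffff=0x7fffffc (s27→-4) → #-4
  target = base 0x3e00 + off 0x04 + 4 + imm -4 = 0x3e04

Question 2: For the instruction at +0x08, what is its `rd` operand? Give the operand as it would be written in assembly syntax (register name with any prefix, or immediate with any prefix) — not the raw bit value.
off 0x08: read 00 00 80 e7 as little → 0xe7800000
  op=0xe7800000>>27=0x1c ⇒ ldr (RR)
  rd: (w>>24)&0x7=0x7 → sp
  rs: (w>>21)&0x7=0x4 → si

sp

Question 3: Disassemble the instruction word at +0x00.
set dx, #9030400

@+00  little-endian(00 cb 89 b3) = 0xb389cb00
  top 5b → 0x16 → set [RI]
  [26:24] rd=3 = dx
  [23:0] imm=9030400 = #9030400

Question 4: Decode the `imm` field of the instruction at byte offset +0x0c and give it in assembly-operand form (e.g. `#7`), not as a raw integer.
off 0x0c: read c1 70 a2 b7 as little → 0xb7a270c1
  opcode bits[31:27]=0x16: set/RI
  rd: (w>>24)&0x7=0x7 → sp
  imm: (w>>0)&0xffffff=0xa270c1 → #10645697

#10645697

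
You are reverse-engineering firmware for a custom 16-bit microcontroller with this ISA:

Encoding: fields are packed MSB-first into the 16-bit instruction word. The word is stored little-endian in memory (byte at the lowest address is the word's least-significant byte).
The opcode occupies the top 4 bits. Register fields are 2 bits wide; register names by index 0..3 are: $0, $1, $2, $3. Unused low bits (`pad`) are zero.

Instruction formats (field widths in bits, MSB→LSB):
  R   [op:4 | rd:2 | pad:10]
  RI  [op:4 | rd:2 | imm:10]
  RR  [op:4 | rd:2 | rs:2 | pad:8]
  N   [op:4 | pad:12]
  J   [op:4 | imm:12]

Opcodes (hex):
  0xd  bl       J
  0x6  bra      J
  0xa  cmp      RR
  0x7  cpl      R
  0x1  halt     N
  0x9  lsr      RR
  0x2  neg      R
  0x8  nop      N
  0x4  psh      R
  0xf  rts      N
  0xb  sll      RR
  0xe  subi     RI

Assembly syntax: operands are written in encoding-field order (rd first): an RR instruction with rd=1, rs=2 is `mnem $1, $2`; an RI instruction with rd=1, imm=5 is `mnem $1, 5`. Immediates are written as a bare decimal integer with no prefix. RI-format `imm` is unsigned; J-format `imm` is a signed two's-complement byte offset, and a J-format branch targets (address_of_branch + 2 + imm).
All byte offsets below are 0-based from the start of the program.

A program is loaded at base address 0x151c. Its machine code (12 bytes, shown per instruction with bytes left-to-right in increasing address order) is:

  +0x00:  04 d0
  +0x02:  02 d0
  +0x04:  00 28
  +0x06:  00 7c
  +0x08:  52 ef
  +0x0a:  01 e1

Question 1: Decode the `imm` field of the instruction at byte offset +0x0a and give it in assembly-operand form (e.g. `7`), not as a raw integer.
off 0x0a: read 01 e1 as little → 0xe101
  op=0xe101>>12=0xe ⇒ subi (RI)
  rd: (w>>10)&0x3=0x0 → $0
  imm: (w>>0)&0x3ff=0x101 → 257

257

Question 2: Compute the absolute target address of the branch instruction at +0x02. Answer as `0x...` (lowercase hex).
0x1522

off 0x02: read 02 d0 as little → 0xd002
  opcode bits[15:12]=0xd: bl/J
  imm: (w>>0)&0xfff=0x2 → 2
  target = base 0x151c + off 0x02 + 2 + imm 2 = 0x1522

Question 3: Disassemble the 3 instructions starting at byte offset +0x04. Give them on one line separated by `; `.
+0x04: 00 28 ⇒ word 0x2800 (little)
  op=0x2800>>12=0x2 ⇒ neg (R)
  rd: (w>>10)&0x3=0x2 → $2
+0x06: 00 7c ⇒ word 0x7c00 (little)
  op=0x7c00>>12=0x7 ⇒ cpl (R)
  rd: (w>>10)&0x3=0x3 → $3
+0x08: 52 ef ⇒ word 0xef52 (little)
  op=0xef52>>12=0xe ⇒ subi (RI)
  rd: (w>>10)&0x3=0x3 → $3
  imm: (w>>0)&0x3ff=0x352 → 850

neg $2; cpl $3; subi $3, 850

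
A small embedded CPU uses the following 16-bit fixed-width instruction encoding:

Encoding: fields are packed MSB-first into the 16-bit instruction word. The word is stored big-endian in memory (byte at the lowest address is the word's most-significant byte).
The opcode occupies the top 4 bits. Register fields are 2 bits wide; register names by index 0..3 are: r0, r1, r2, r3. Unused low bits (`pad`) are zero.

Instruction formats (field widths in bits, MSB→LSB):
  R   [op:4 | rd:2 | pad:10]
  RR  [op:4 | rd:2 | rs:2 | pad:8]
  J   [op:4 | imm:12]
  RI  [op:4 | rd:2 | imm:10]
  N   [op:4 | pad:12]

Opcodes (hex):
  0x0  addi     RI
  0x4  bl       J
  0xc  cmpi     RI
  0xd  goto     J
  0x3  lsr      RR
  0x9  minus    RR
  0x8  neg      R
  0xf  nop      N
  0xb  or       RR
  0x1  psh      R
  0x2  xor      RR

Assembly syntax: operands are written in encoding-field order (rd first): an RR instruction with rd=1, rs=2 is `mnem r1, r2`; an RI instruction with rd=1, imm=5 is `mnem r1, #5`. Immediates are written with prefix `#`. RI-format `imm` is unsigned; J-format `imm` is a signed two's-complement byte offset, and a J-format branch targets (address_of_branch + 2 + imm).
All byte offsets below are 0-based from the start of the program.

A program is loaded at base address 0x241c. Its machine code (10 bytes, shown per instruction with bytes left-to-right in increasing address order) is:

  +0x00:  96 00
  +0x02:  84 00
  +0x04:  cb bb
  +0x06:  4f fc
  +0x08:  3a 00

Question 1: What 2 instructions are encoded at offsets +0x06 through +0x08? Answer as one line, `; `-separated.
[06] 4f fc → 0x4ffc
  op=0x4ffc>>12=0x4 ⇒ bl (J)
  imm@[11:0]=0xffc (s12→-4) ⇒ #-4
[08] 3a 00 → 0x3a00
  op=0x3a00>>12=0x3 ⇒ lsr (RR)
  rd@[11:10]=0x2 ⇒ r2
  rs@[9:8]=0x2 ⇒ r2

bl #-4; lsr r2, r2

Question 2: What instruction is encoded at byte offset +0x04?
cmpi r2, #955

off 0x04: read cb bb as big → 0xcbbb
  top 4b → 0xc → cmpi [RI]
  rd: (w>>10)&0x3=0x2 → r2
  imm: (w>>0)&0x3ff=0x3bb → #955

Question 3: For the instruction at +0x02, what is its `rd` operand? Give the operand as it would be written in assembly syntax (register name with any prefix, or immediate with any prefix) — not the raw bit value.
[02] 84 00 → 0x8400
  op=0x8400>>12=0x8 ⇒ neg (R)
  [11:10] rd=1 = r1

r1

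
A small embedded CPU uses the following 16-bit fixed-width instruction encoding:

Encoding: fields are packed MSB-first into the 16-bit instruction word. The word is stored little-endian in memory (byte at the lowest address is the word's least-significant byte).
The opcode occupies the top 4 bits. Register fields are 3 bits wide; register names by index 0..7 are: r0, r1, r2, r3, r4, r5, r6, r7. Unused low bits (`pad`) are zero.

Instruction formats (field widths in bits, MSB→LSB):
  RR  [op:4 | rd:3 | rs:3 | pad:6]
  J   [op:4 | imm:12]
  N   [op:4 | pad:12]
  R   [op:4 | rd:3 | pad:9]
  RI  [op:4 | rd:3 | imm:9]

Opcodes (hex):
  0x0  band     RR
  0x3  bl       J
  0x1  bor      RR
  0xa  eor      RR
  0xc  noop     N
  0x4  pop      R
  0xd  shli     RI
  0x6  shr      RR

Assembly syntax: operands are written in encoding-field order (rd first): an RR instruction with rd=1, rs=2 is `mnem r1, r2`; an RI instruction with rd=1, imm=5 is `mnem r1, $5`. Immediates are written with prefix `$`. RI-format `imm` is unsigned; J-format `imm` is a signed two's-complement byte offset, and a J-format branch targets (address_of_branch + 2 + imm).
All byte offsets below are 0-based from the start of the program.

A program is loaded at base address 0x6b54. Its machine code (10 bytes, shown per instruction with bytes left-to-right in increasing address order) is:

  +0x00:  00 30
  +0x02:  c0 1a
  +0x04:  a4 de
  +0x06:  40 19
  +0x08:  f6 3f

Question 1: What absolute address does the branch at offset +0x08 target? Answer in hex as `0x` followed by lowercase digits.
+0x08: f6 3f ⇒ word 0x3ff6 (little)
  opcode bits[15:12]=0x3: bl/J
  [11:0] imm=4086 (s12→-10) = $-10
  target = base 0x6b54 + off 0x08 + 2 + imm -10 = 0x6b54

0x6b54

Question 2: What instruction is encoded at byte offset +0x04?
+0x04: a4 de ⇒ word 0xdea4 (little)
  op=0xdea4>>12=0xd ⇒ shli (RI)
  rd: (w>>9)&0x7=0x7 → r7
  imm: (w>>0)&0x1ff=0xa4 → $164

shli r7, $164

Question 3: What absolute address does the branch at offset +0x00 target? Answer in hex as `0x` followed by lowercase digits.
0x6b56

@+00  little-endian(00 30) = 0x3000
  opcode bits[15:12]=0x3: bl/J
  [11:0] imm=0 = $0
  target = base 0x6b54 + off 0x00 + 2 + imm 0 = 0x6b56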